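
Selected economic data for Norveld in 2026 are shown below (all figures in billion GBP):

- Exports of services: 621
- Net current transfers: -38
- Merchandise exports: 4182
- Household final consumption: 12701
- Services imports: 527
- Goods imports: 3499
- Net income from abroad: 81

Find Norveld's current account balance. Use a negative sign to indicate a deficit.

Goods balance = 4182 - 3499 = 683
Services balance = 621 - 527 = 94
Trade balance (goods + services) = 683 + 94 = 777
Net primary income = 81
Net secondary income = -38
Current account = 777 + 81 + (-38) = 820

820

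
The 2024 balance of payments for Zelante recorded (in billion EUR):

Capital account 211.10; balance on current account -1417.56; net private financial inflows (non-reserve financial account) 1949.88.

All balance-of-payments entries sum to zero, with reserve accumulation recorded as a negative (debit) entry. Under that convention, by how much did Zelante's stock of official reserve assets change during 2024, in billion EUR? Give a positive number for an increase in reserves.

743.42

Official reserve transactions balance = -((-1417.56) + 211.10 + 1949.88) = -743.42
An accumulation of reserves is recorded as a debit (negative entry), so the change in the stock of reserves is the negative of that balance.
Change in official reserves = -(-743.42) = 743.42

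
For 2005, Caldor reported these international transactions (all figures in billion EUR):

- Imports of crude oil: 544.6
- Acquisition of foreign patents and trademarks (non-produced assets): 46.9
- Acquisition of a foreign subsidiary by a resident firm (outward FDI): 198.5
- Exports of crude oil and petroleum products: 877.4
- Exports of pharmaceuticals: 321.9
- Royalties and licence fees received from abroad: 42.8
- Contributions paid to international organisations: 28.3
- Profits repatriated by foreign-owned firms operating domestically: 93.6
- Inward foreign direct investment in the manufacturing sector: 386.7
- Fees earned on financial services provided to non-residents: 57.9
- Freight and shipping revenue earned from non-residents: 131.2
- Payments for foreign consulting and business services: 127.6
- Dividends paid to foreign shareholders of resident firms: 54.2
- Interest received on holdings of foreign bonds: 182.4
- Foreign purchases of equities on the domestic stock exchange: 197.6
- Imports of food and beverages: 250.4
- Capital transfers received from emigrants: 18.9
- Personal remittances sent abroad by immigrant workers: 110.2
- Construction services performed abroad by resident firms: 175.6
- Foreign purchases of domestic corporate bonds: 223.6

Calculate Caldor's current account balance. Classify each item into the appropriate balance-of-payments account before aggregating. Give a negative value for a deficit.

Goods: -544.6 + 321.9 - 250.4 + 877.4 = 404.3
Services: 131.2 - 127.6 + 42.8 + 175.6 + 57.9 = 279.9
Primary income: 182.4 - 93.6 - 54.2 = 34.6
Secondary income: -28.3 - 110.2 = -138.5
Current account = 404.3 + 279.9 + 34.6 + (-138.5) = 580.3
(Excluded from the current account — capital account: acquisition of foreign patents and trademarks (non-produced assets) 46.9, capital transfers received from emigrants 18.9; financial account: acquisition of a foreign subsidiary by a resident firm (outward FDI) 198.5, inward foreign direct investment in the manufacturing sector 386.7, foreign purchases of equities on the domestic stock exchange 197.6, foreign purchases of domestic corporate bonds 223.6.)

580.3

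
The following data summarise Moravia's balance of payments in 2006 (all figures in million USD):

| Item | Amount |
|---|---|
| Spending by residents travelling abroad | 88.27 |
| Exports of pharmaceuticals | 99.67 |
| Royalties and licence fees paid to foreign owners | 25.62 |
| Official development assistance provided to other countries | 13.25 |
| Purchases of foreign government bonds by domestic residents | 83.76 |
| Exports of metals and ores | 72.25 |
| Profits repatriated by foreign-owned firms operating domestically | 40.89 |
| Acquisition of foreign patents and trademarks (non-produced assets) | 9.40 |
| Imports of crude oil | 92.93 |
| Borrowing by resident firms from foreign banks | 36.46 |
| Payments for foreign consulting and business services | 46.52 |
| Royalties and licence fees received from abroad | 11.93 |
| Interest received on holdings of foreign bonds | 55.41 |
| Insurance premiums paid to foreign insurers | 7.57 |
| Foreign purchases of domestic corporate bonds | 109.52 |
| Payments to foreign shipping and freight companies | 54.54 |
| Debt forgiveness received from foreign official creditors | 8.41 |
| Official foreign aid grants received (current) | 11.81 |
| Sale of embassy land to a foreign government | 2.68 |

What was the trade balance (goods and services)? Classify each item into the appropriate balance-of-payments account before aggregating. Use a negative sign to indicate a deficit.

Goods: 99.67 - 92.93 + 72.25 = 78.99
Services: 11.93 - 25.62 - 46.52 - 54.54 - 7.57 - 88.27 = -210.59
Trade balance = 78.99 + (-210.59) = -131.60
(Excluded from the trade balance — secondary income: official development assistance provided to other countries 13.25, official foreign aid grants received (current) 11.81; financial account: purchases of foreign government bonds by domestic residents 83.76, borrowing by resident firms from foreign banks 36.46, foreign purchases of domestic corporate bonds 109.52; primary income: profits repatriated by foreign-owned firms operating domestically 40.89, interest received on holdings of foreign bonds 55.41; capital account: acquisition of foreign patents and trademarks (non-produced assets) 9.40, debt forgiveness received from foreign official creditors 8.41, sale of embassy land to a foreign government 2.68.)

-131.60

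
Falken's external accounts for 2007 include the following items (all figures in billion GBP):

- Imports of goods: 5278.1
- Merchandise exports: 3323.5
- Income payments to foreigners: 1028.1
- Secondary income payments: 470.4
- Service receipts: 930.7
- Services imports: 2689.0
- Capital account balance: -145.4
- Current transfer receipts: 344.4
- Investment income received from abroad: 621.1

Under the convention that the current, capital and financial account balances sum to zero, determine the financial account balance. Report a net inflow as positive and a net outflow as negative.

Goods balance = 3323.5 - 5278.1 = -1954.6
Services balance = 930.7 - 2689.0 = -1758.3
Trade balance (goods + services) = -1954.6 + (-1758.3) = -3712.9
Net primary income = 621.1 - 1028.1 = -407.0
Net secondary income = 344.4 - 470.4 = -126.0
Current account = -3712.9 + (-407.0) + (-126.0) = -4245.9
Financial account = -(-4245.9 + (-145.4)) = 4391.3

4391.3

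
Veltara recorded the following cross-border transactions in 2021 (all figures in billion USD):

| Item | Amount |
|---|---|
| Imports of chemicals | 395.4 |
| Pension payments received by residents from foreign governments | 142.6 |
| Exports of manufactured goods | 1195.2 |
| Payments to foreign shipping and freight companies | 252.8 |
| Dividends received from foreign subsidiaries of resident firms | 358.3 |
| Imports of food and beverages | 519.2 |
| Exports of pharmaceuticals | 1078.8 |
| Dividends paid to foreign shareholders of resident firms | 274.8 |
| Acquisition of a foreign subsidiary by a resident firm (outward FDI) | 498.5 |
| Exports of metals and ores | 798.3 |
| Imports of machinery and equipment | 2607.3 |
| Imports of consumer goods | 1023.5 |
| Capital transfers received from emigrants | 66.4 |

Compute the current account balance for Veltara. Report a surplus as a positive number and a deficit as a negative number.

-1499.8

Goods: -1023.5 - 2607.3 + 1078.8 + 798.3 + 1195.2 - 395.4 - 519.2 = -1473.1
Services: -252.8
Primary income: -274.8 + 358.3 = 83.5
Secondary income: 142.6
Current account = (-1473.1) + (-252.8) + 83.5 + 142.6 = -1499.8
(Excluded from the current account — financial account: acquisition of a foreign subsidiary by a resident firm (outward FDI) 498.5; capital account: capital transfers received from emigrants 66.4.)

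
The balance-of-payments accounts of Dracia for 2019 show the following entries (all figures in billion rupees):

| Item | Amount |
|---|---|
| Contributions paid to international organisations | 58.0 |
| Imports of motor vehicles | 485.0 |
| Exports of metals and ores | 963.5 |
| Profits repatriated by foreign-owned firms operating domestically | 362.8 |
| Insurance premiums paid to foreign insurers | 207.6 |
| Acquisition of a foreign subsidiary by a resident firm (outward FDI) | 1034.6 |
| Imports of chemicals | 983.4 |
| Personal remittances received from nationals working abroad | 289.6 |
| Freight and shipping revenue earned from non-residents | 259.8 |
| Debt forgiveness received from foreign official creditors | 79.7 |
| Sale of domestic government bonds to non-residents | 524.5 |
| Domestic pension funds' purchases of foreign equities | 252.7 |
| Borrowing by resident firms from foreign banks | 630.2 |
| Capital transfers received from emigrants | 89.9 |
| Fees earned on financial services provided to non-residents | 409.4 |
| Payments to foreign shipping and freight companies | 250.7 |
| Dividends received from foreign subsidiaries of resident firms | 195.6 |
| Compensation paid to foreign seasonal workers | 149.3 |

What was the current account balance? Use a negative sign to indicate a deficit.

-378.9

Goods: -983.4 - 485.0 + 963.5 = -504.9
Services: 259.8 - 207.6 - 250.7 + 409.4 = 210.9
Primary income: -149.3 - 362.8 + 195.6 = -316.5
Secondary income: -58.0 + 289.6 = 231.6
Current account = (-504.9) + 210.9 + (-316.5) + 231.6 = -378.9
(Excluded from the current account — financial account: acquisition of a foreign subsidiary by a resident firm (outward FDI) 1034.6, sale of domestic government bonds to non-residents 524.5, domestic pension funds' purchases of foreign equities 252.7, borrowing by resident firms from foreign banks 630.2; capital account: debt forgiveness received from foreign official creditors 79.7, capital transfers received from emigrants 89.9.)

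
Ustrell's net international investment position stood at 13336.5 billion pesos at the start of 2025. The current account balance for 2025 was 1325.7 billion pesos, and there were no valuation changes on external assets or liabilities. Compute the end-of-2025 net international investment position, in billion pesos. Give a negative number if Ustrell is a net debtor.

With no valuation effects, change in NIIP = current account = 1325.7
End-of-year NIIP = 13336.5 + 1325.7 = 14662.2

14662.2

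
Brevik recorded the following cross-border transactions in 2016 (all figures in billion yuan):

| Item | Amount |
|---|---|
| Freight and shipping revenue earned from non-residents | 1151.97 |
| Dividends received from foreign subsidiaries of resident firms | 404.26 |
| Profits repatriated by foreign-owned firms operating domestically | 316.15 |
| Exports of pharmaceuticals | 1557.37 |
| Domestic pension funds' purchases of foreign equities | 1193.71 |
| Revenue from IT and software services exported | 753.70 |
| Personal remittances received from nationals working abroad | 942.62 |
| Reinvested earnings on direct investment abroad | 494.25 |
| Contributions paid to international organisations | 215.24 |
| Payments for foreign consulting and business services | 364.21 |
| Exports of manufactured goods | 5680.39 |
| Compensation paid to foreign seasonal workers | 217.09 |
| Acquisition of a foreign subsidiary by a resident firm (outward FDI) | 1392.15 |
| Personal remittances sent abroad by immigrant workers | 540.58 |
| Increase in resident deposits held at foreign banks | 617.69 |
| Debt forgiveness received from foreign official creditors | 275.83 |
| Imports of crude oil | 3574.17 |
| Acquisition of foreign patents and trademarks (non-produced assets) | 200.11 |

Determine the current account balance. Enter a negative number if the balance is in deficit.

5757.12

Goods: 5680.39 - 3574.17 + 1557.37 = 3663.59
Services: 753.70 - 364.21 + 1151.97 = 1541.46
Primary income: -217.09 + 404.26 - 316.15 + 494.25 = 365.27
Secondary income: -215.24 + 942.62 - 540.58 = 186.80
Current account = 3663.59 + 1541.46 + 365.27 + 186.80 = 5757.12
(Excluded from the current account — financial account: domestic pension funds' purchases of foreign equities 1193.71, acquisition of a foreign subsidiary by a resident firm (outward FDI) 1392.15, increase in resident deposits held at foreign banks 617.69; capital account: debt forgiveness received from foreign official creditors 275.83, acquisition of foreign patents and trademarks (non-produced assets) 200.11.)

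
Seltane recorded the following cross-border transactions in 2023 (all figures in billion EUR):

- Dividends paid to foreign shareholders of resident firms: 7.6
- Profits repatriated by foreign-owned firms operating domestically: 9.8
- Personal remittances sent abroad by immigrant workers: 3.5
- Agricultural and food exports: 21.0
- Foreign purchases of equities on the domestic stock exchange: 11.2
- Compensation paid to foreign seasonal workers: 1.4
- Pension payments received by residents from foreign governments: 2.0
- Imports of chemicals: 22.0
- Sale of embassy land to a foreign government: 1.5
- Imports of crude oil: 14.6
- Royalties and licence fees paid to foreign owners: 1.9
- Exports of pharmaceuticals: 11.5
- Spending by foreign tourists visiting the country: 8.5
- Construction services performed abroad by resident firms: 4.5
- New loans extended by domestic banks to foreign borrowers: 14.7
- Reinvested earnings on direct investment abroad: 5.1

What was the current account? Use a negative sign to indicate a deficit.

Goods: 21.0 + 11.5 - 22.0 - 14.6 = -4.1
Services: 8.5 - 1.9 + 4.5 = 11.1
Primary income: -7.6 + 5.1 - 1.4 - 9.8 = -13.7
Secondary income: 2.0 - 3.5 = -1.5
Current account = (-4.1) + 11.1 + (-13.7) + (-1.5) = -8.2
(Excluded from the current account — financial account: foreign purchases of equities on the domestic stock exchange 11.2, new loans extended by domestic banks to foreign borrowers 14.7; capital account: sale of embassy land to a foreign government 1.5.)

-8.2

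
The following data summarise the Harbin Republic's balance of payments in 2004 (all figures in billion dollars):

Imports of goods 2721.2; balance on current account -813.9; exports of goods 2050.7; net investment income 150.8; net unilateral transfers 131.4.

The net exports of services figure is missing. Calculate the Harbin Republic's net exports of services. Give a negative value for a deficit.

Current account = goods balance + services balance + net primary income + net secondary income
Sum of the known components = -388.3
Net exports of services = CA - (known components) = -813.9 - (-388.3) = -425.6

-425.6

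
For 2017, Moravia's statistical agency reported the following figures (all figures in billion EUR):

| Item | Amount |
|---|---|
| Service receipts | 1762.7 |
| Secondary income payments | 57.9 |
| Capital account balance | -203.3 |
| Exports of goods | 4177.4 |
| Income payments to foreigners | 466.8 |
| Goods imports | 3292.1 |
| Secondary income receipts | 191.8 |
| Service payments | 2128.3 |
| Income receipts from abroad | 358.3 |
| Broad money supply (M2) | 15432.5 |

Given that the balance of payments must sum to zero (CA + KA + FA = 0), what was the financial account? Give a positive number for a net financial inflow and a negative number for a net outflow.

Goods balance = 4177.4 - 3292.1 = 885.3
Services balance = 1762.7 - 2128.3 = -365.6
Trade balance (goods + services) = 885.3 + (-365.6) = 519.7
Net primary income = 358.3 - 466.8 = -108.5
Net secondary income = 191.8 - 57.9 = 133.9
Current account = 519.7 + (-108.5) + 133.9 = 545.1
Financial account = -(545.1 + (-203.3)) = -341.8

-341.8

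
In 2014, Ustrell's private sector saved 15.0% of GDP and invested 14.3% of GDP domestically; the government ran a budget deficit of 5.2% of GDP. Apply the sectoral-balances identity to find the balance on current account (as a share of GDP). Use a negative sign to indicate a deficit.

-4.5

By the sectoral-balances identity, CA = (S_private - I) + (T - G).
Private balance = 15.0 - 14.3 = 0.7
Government balance (T - G) = -5.2
CA = 0.7 + (-5.2) = -4.5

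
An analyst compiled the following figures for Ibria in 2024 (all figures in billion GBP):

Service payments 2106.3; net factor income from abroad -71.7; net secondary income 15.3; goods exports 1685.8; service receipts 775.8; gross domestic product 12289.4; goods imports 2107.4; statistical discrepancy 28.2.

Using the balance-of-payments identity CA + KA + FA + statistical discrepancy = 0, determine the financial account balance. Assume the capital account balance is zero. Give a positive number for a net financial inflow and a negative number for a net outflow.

Goods balance = 1685.8 - 2107.4 = -421.6
Services balance = 775.8 - 2106.3 = -1330.5
Trade balance (goods + services) = -421.6 + (-1330.5) = -1752.1
Net primary income = -71.7
Net secondary income = 15.3
Current account = -1752.1 + (-71.7) + 15.3 = -1808.5
Financial account = -(-1808.5 + 28.2) = 1780.3

1780.3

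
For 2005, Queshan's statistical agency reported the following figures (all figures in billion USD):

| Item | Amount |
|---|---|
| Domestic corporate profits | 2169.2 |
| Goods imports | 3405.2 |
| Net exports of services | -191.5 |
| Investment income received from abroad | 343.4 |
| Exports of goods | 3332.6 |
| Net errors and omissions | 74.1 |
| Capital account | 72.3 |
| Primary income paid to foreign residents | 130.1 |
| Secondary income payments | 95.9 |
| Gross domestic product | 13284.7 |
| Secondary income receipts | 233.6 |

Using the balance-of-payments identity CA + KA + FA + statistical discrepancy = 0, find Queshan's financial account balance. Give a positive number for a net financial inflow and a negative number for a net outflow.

Goods balance = 3332.6 - 3405.2 = -72.6
Services balance = -191.5
Trade balance (goods + services) = -72.6 + (-191.5) = -264.1
Net primary income = 343.4 - 130.1 = 213.3
Net secondary income = 233.6 - 95.9 = 137.7
Current account = -264.1 + 213.3 + 137.7 = 86.9
Financial account = -(86.9 + 72.3 + 74.1) = -233.3

-233.3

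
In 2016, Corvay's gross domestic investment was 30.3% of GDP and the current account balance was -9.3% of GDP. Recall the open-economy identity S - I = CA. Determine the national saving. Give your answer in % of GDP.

21.0

S - I = CA (net lending to the rest of the world).
S = I + CA = 30.3 + (-9.3) = 21.0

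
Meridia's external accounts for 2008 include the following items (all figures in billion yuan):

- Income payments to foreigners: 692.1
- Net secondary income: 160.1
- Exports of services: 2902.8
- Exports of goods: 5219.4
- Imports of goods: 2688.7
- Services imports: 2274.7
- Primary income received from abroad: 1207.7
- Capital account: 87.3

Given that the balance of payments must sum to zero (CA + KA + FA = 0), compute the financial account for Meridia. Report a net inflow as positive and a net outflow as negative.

-3921.8

Goods balance = 5219.4 - 2688.7 = 2530.7
Services balance = 2902.8 - 2274.7 = 628.1
Trade balance (goods + services) = 2530.7 + 628.1 = 3158.8
Net primary income = 1207.7 - 692.1 = 515.6
Net secondary income = 160.1
Current account = 3158.8 + 515.6 + 160.1 = 3834.5
Financial account = -(3834.5 + 87.3) = -3921.8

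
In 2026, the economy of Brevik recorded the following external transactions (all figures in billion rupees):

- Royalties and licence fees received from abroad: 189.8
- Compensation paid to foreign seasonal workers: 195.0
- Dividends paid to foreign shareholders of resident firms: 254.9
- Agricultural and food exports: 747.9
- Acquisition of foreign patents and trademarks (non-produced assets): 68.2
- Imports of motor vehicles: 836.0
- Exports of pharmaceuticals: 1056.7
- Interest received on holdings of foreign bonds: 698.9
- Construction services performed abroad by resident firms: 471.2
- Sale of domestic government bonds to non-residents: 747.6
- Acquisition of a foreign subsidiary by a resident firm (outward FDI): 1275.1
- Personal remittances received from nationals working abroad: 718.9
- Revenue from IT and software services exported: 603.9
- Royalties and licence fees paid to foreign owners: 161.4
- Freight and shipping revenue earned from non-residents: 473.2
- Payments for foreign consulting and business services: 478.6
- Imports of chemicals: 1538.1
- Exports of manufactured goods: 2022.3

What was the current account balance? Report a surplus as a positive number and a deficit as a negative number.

Goods: -836.0 - 1538.1 + 2022.3 + 1056.7 + 747.9 = 1452.8
Services: 603.9 + 189.8 - 478.6 + 473.2 + 471.2 - 161.4 = 1098.1
Primary income: -254.9 + 698.9 - 195.0 = 249.0
Secondary income: 718.9
Current account = 1452.8 + 1098.1 + 249.0 + 718.9 = 3518.8
(Excluded from the current account — capital account: acquisition of foreign patents and trademarks (non-produced assets) 68.2; financial account: sale of domestic government bonds to non-residents 747.6, acquisition of a foreign subsidiary by a resident firm (outward FDI) 1275.1.)

3518.8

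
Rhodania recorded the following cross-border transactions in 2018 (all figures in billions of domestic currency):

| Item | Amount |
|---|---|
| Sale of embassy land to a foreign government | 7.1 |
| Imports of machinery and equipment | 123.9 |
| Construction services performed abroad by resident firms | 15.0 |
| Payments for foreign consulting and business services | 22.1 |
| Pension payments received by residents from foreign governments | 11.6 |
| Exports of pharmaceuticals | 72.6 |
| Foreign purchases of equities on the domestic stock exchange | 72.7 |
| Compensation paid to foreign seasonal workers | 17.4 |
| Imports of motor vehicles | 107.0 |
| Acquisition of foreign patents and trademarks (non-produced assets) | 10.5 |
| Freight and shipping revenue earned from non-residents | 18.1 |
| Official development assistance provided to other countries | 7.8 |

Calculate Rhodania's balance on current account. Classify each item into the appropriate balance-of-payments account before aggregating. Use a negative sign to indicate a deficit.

-160.9

Goods: -107.0 - 123.9 + 72.6 = -158.3
Services: 15.0 + 18.1 - 22.1 = 11.0
Primary income: -17.4
Secondary income: -7.8 + 11.6 = 3.8
Current account = (-158.3) + 11.0 + (-17.4) + 3.8 = -160.9
(Excluded from the current account — capital account: sale of embassy land to a foreign government 7.1, acquisition of foreign patents and trademarks (non-produced assets) 10.5; financial account: foreign purchases of equities on the domestic stock exchange 72.7.)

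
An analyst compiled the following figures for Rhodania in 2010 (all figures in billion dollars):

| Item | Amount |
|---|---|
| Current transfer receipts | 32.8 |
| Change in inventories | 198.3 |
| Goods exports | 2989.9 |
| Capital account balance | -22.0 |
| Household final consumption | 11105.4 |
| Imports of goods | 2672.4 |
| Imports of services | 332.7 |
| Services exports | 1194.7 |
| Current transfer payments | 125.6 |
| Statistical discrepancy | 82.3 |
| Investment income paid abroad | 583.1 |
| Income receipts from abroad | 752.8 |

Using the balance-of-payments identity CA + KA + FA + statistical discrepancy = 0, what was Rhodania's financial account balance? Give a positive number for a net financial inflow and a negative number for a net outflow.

-1316.7

Goods balance = 2989.9 - 2672.4 = 317.5
Services balance = 1194.7 - 332.7 = 862.0
Trade balance (goods + services) = 317.5 + 862.0 = 1179.5
Net primary income = 752.8 - 583.1 = 169.7
Net secondary income = 32.8 - 125.6 = -92.8
Current account = 1179.5 + 169.7 + (-92.8) = 1256.4
Financial account = -(1256.4 + (-22.0) + 82.3) = -1316.7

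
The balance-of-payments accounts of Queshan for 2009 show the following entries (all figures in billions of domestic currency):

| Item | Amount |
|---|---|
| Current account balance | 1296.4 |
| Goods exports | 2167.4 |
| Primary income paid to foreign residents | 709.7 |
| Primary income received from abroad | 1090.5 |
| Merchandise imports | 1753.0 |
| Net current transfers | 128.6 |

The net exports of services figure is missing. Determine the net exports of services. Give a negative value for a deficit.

Current account = goods balance + services balance + net primary income + net secondary income
Sum of the known components = 923.8
Net exports of services = CA - (known components) = 1296.4 - 923.8 = 372.6

372.6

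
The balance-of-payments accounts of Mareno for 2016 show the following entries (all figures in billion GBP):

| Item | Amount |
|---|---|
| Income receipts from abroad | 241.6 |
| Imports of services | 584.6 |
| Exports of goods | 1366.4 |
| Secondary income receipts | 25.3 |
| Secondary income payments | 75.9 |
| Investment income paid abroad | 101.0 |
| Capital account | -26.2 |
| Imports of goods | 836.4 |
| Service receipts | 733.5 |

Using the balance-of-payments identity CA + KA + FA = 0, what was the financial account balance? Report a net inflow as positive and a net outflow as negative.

-742.7

Goods balance = 1366.4 - 836.4 = 530.0
Services balance = 733.5 - 584.6 = 148.9
Trade balance (goods + services) = 530.0 + 148.9 = 678.9
Net primary income = 241.6 - 101.0 = 140.6
Net secondary income = 25.3 - 75.9 = -50.6
Current account = 678.9 + 140.6 + (-50.6) = 768.9
Financial account = -(768.9 + (-26.2)) = -742.7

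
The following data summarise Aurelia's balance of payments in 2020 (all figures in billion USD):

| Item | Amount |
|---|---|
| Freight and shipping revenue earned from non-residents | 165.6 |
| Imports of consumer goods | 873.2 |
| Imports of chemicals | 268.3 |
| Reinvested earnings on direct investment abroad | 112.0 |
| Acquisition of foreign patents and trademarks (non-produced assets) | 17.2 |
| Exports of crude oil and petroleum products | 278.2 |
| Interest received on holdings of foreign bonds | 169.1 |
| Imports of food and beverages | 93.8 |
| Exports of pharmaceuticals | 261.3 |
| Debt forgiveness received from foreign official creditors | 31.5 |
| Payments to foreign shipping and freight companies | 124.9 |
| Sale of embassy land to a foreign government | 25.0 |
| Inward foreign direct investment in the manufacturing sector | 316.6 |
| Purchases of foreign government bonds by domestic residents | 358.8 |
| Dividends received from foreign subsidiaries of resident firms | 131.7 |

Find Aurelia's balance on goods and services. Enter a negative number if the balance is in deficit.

-655.1

Goods: -873.2 + 278.2 + 261.3 - 268.3 - 93.8 = -695.8
Services: -124.9 + 165.6 = 40.7
Trade balance = -695.8 + 40.7 = -655.1
(Excluded from the trade balance — primary income: reinvested earnings on direct investment abroad 112.0, interest received on holdings of foreign bonds 169.1, dividends received from foreign subsidiaries of resident firms 131.7; capital account: acquisition of foreign patents and trademarks (non-produced assets) 17.2, debt forgiveness received from foreign official creditors 31.5, sale of embassy land to a foreign government 25.0; financial account: inward foreign direct investment in the manufacturing sector 316.6, purchases of foreign government bonds by domestic residents 358.8.)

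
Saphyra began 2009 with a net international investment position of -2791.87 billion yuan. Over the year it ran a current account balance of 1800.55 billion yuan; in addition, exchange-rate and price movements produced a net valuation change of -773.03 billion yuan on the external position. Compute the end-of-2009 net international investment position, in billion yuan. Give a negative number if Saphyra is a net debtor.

Change in NIIP = current account + net valuation change = 1800.55 + (-773.03) = 1027.52
End-of-year NIIP = -2791.87 + 1027.52 = -1764.35

-1764.35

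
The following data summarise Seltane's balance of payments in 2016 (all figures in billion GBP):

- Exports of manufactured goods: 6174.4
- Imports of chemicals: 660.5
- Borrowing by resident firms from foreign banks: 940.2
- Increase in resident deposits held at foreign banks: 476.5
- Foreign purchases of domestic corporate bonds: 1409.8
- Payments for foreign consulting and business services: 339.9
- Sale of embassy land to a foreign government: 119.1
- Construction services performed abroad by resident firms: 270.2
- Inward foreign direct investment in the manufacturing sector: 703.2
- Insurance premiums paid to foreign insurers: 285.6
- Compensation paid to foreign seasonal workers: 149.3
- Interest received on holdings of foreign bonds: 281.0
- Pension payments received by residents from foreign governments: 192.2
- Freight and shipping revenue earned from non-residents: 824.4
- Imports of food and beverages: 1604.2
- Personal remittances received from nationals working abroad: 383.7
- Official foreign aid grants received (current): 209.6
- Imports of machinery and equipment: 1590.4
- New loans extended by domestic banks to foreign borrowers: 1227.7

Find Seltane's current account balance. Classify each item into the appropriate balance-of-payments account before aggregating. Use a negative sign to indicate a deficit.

Goods: 6174.4 - 1590.4 - 660.5 - 1604.2 = 2319.3
Services: 824.4 - 339.9 - 285.6 + 270.2 = 469.1
Primary income: 281.0 - 149.3 = 131.7
Secondary income: 192.2 + 383.7 + 209.6 = 785.5
Current account = 2319.3 + 469.1 + 131.7 + 785.5 = 3705.6
(Excluded from the current account — financial account: borrowing by resident firms from foreign banks 940.2, increase in resident deposits held at foreign banks 476.5, foreign purchases of domestic corporate bonds 1409.8, inward foreign direct investment in the manufacturing sector 703.2, new loans extended by domestic banks to foreign borrowers 1227.7; capital account: sale of embassy land to a foreign government 119.1.)

3705.6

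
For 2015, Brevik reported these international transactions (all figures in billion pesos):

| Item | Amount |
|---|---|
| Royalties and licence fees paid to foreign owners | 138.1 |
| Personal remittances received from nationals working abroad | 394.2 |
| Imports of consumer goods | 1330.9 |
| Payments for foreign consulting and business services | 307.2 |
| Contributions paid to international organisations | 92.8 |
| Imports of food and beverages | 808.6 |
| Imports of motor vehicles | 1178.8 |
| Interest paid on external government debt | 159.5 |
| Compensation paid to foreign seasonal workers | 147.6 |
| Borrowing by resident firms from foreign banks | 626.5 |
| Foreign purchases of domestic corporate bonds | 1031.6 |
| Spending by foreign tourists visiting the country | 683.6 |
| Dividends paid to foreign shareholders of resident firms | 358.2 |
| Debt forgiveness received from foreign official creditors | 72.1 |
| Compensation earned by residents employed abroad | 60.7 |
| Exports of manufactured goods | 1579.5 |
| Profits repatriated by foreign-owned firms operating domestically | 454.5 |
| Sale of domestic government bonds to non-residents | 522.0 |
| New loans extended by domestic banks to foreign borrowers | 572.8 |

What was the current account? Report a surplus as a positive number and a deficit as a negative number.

-2258.2

Goods: -1330.9 - 808.6 + 1579.5 - 1178.8 = -1738.8
Services: -138.1 - 307.2 + 683.6 = 238.3
Primary income: 60.7 - 454.5 - 358.2 - 159.5 - 147.6 = -1059.1
Secondary income: -92.8 + 394.2 = 301.4
Current account = (-1738.8) + 238.3 + (-1059.1) + 301.4 = -2258.2
(Excluded from the current account — financial account: borrowing by resident firms from foreign banks 626.5, foreign purchases of domestic corporate bonds 1031.6, sale of domestic government bonds to non-residents 522.0, new loans extended by domestic banks to foreign borrowers 572.8; capital account: debt forgiveness received from foreign official creditors 72.1.)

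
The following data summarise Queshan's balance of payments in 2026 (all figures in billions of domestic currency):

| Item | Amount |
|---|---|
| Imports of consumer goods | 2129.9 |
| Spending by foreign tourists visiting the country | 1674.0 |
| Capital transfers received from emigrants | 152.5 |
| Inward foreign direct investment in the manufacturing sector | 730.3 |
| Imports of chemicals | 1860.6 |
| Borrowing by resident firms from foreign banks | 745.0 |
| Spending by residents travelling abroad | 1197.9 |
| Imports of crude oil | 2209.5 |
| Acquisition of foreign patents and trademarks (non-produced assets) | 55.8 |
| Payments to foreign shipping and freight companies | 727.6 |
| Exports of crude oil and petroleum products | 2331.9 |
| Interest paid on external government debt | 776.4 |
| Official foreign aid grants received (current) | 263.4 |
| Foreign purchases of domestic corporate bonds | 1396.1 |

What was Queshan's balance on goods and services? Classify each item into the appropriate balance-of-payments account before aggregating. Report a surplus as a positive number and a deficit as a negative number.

Goods: -2209.5 - 1860.6 - 2129.9 + 2331.9 = -3868.1
Services: -727.6 + 1674.0 - 1197.9 = -251.5
Trade balance = -3868.1 + (-251.5) = -4119.6
(Excluded from the trade balance — capital account: capital transfers received from emigrants 152.5, acquisition of foreign patents and trademarks (non-produced assets) 55.8; financial account: inward foreign direct investment in the manufacturing sector 730.3, borrowing by resident firms from foreign banks 745.0, foreign purchases of domestic corporate bonds 1396.1; primary income: interest paid on external government debt 776.4; secondary income: official foreign aid grants received (current) 263.4.)

-4119.6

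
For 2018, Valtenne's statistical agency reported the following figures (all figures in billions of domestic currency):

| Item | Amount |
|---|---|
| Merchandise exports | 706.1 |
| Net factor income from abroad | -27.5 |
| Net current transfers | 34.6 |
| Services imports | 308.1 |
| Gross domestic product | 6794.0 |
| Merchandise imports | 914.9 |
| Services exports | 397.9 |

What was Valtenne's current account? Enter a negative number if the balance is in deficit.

-111.9

Goods balance = 706.1 - 914.9 = -208.8
Services balance = 397.9 - 308.1 = 89.8
Trade balance (goods + services) = -208.8 + 89.8 = -119.0
Net primary income = -27.5
Net secondary income = 34.6
Current account = -119.0 + (-27.5) + 34.6 = -111.9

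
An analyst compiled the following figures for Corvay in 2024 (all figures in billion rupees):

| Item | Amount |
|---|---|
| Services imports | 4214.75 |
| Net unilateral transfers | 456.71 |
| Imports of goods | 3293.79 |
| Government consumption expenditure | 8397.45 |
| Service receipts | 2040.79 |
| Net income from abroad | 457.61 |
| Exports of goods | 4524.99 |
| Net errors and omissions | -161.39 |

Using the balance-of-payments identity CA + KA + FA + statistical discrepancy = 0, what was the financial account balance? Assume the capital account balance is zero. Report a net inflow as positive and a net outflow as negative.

Goods balance = 4524.99 - 3293.79 = 1231.20
Services balance = 2040.79 - 4214.75 = -2173.96
Trade balance (goods + services) = 1231.20 + (-2173.96) = -942.76
Net primary income = 457.61
Net secondary income = 456.71
Current account = -942.76 + 457.61 + 456.71 = -28.44
Financial account = -(-28.44 + (-161.39)) = 189.83

189.83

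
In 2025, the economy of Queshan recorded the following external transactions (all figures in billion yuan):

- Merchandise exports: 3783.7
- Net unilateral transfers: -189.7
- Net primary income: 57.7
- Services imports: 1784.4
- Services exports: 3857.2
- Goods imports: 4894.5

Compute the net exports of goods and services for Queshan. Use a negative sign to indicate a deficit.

962.0

Goods balance = 3783.7 - 4894.5 = -1110.8
Services balance = 3857.2 - 1784.4 = 2072.8
Trade balance (goods + services) = -1110.8 + 2072.8 = 962.0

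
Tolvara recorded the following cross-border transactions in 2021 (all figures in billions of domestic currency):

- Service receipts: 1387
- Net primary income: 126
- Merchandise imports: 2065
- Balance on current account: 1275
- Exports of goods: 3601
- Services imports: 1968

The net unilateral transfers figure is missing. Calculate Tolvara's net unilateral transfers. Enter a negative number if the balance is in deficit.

Current account = goods balance + services balance + net primary income + net secondary income
Sum of the known components = 1081
Net unilateral transfers = CA - (known components) = 1275 - 1081 = 194

194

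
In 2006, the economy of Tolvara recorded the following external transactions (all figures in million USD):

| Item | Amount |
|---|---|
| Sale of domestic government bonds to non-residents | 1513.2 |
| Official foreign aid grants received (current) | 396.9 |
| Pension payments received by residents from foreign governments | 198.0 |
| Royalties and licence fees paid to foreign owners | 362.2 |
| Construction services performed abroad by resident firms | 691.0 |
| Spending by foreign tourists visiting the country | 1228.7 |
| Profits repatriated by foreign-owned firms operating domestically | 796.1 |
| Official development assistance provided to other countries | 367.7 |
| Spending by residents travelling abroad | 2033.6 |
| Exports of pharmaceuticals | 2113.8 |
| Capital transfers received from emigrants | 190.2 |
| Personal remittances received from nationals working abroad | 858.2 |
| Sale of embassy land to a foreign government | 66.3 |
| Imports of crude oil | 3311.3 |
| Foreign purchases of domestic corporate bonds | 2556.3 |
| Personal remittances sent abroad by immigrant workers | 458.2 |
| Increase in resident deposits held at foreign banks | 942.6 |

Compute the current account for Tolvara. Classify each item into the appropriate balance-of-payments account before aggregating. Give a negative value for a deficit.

-1842.5

Goods: -3311.3 + 2113.8 = -1197.5
Services: 691.0 - 2033.6 - 362.2 + 1228.7 = -476.1
Primary income: -796.1
Secondary income: -458.2 + 198.0 - 367.7 + 396.9 + 858.2 = 627.2
Current account = (-1197.5) + (-476.1) + (-796.1) + 627.2 = -1842.5
(Excluded from the current account — financial account: sale of domestic government bonds to non-residents 1513.2, foreign purchases of domestic corporate bonds 2556.3, increase in resident deposits held at foreign banks 942.6; capital account: capital transfers received from emigrants 190.2, sale of embassy land to a foreign government 66.3.)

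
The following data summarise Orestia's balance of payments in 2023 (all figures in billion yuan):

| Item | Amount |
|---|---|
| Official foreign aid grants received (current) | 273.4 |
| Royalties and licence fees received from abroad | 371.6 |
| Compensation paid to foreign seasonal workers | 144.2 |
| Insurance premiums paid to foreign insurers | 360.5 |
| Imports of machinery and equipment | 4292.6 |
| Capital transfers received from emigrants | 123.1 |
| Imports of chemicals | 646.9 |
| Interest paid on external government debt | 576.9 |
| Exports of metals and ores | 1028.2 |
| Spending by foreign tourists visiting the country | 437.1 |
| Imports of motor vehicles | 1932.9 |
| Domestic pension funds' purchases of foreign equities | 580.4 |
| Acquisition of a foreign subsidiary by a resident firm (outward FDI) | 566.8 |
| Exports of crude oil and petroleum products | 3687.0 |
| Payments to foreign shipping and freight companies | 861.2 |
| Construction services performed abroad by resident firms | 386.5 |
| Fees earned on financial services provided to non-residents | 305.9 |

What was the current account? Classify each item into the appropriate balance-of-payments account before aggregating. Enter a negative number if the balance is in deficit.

Goods: -646.9 - 1932.9 + 3687.0 + 1028.2 - 4292.6 = -2157.2
Services: -360.5 + 386.5 + 437.1 - 861.2 + 305.9 + 371.6 = 279.4
Primary income: -144.2 - 576.9 = -721.1
Secondary income: 273.4
Current account = (-2157.2) + 279.4 + (-721.1) + 273.4 = -2325.5
(Excluded from the current account — capital account: capital transfers received from emigrants 123.1; financial account: domestic pension funds' purchases of foreign equities 580.4, acquisition of a foreign subsidiary by a resident firm (outward FDI) 566.8.)

-2325.5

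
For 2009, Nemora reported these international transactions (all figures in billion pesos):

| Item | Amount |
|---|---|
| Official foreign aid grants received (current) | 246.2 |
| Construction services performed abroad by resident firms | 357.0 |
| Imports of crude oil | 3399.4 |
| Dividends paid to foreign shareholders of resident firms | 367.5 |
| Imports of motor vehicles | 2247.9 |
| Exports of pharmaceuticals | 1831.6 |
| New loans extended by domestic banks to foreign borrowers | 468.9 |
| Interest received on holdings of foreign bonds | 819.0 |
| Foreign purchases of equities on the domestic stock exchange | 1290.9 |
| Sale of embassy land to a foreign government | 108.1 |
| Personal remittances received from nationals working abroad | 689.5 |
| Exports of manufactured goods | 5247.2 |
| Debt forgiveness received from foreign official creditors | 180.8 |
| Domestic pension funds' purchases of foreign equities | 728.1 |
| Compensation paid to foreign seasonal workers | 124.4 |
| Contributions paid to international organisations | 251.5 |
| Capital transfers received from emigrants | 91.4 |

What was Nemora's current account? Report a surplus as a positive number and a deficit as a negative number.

2799.8

Goods: -2247.9 + 1831.6 - 3399.4 + 5247.2 = 1431.5
Services: 357.0
Primary income: -124.4 + 819.0 - 367.5 = 327.1
Secondary income: 246.2 - 251.5 + 689.5 = 684.2
Current account = 1431.5 + 357.0 + 327.1 + 684.2 = 2799.8
(Excluded from the current account — financial account: new loans extended by domestic banks to foreign borrowers 468.9, foreign purchases of equities on the domestic stock exchange 1290.9, domestic pension funds' purchases of foreign equities 728.1; capital account: sale of embassy land to a foreign government 108.1, debt forgiveness received from foreign official creditors 180.8, capital transfers received from emigrants 91.4.)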